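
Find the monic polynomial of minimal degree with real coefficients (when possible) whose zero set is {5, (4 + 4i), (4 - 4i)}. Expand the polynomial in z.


The polynomial is p(z) = ∏_{α ∈ S} (z − α), where S = {5, (4 + 4i), (4 - 4i)}.
Expanding the product yields: p(z) = z^3 -13·z^2 + 72·z -160.
Note conjugate pairs combine to real quadratics: (z − (4+4i))(z − (4−4i)) = z² − 8z + 32.
The resulting polynomial has degree 3 and real coefficients as required.

p(z) = z^3 -13·z^2 + 72·z -160.


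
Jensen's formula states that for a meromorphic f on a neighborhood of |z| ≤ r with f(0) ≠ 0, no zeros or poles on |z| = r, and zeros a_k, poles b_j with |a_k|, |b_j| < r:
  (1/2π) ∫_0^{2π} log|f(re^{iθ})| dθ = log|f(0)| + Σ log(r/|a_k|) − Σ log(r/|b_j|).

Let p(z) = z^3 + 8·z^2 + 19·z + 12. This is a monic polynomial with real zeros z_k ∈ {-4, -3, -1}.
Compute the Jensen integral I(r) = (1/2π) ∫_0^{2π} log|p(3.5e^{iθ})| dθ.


Zeros: -4, -3, -1; r = 3.5.
Inside |z| < r: -3, -1. Outside (|z| ≥ r): -4.
p(0) = 12, so log|p(0)| = log(12) = 2.4849.
Apply Jensen: I(r) = log|p(0)| + Σ_k log(r/|z_k|), summed over zeros inside |z| < r.
  log(r/|z_k|) for z_k = -3: log(3.5/3) = 0.1542
  log(r/|z_k|) for z_k = -1: log(3.5/1) = 1.2528
  Outside zeros (-4) contribute nothing to the Jensen sum.
Sum over inside zeros: 1.4069.
I(r) = log|p(0)| + (inside sum) = 2.4849 + 1.4069 = 3.8918.
Note: since some zeros are outside |z| ≤ r, the simplified n·log(r) form does NOT apply — only the inside zeros contribute.

I(r) ≈ 3.8918.


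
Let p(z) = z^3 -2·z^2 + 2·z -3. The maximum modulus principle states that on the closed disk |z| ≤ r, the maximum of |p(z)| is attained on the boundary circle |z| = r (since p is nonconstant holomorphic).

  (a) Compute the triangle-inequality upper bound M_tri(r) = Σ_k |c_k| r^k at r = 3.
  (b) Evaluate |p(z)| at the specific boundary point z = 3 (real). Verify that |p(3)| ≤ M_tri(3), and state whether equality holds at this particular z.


Coefficients: c_0 = -3, c_1 = 2, c_2 = -2, c_3 = 1. Radius r = 3.
Part (a). Triangle bound: M_tri(r) = Σ_k |c_k| r^k
  = |-3|·3^0 + |2|·3^1 + |-2|·3^2 + |1|·3^3
  = 3 + 6 + 18 + 27 = 54.
This bounds M(r) := max_{|z|=r} |p(z)| from above; equality holds iff all terms c_k z^k can be made to align in phase at a single z on |z|=r.
Part (b). At z = 3 (real, on the circle |z| = r):
  p(3) = (-3)·3^0 + (2)·3^1 + (-2)·3^2 + (1)·3^3 = 12.
  |p(3)| = 12.
Check: |p(3)| = 12 ≤ 54 = M_tri(3). ✓ Equality does not hold at z = 3 (the coefficients have mixed signs, so the terms do not all align in phase there).

M_tri(3) = 54; |p(3)| = 12; equality at z=3: no.


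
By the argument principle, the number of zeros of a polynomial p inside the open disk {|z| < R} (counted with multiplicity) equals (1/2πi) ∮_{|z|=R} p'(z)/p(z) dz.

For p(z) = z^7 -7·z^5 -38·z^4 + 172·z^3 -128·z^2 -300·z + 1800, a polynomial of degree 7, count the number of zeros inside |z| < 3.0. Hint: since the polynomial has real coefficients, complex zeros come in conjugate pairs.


The zeros of p are: (-3 + 3i), (-3 - 3i), (3 + 1i), (3 - 1i), -2, (1 + 2i), (1 - 2i).
Their magnitudes are: 4.243, 4.243, 3.162, 3.162, 2, 2.236, 2.236.
Zeros with |z| < R = 3.0: -2, (1 + 2i), (1 - 2i).
Count = 3.
By the argument principle, (1/2πi) ∮_{|z|=R} p'(z)/p(z) dz equals exactly this count.

Number of zeros inside |z| < 3.0: 3.


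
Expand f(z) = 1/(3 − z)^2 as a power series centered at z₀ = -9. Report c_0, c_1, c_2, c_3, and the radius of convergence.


Let w = z − z₀, so z = z₀ + w.
Then 3 − z = 3 − (z₀ + w) = (3 − z₀) − w = 12 − w.
f(z) = 1/(12 − w)^2 = (1/(12)^2) · (1 − w/(12))^{−2}.
By the binomial series (1−u)^{−2} = Σ_{n≥0} C(n+1, 1) u^n for |u|<1, with u = w/(12):
  c_n = C(n+1, 1) / (12)^(n+2).
  c_0 = 1/(12)^2 = 1/144.
  c_1 = 2/(12)^3 = 1/864.
  c_2 = 3/(12)^4 = 1/6912.
  c_3 = 4/(12)^5 = 1/62208.
The series is valid for |w/d| < 1, i.e. |z − z₀| < |d|.
Radius of convergence: R = |3 − z₀| = |12| = 12 (distance from z₀ to the singularity z = 3).

c_0 = 1/144, c_1 = 1/864, c_2 = 1/6912, c_3 = 1/62208; R = 12.


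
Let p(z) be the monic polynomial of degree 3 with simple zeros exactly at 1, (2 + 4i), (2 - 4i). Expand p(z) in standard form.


The polynomial is p(z) = ∏_{α ∈ S} (z − α), where S = {1, (2 + 4i), (2 - 4i)}.
Expanding the product yields: p(z) = z^3 -5·z^2 + 24·z -20.
Note conjugate pairs combine to real quadratics: (z − (2+4i))(z − (2−4i)) = z² − 4z + 20.
The resulting polynomial has degree 3 and real coefficients as required.

p(z) = z^3 -5·z^2 + 24·z -20.


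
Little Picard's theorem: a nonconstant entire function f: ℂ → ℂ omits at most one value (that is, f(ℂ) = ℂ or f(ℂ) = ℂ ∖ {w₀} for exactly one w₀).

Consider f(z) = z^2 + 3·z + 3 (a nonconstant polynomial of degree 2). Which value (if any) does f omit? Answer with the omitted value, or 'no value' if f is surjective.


Little Picard bounds the complement of f(ℂ) to at most one point.
For every w ∈ ℂ, the equation p(z) − w = 0 is a nonconstant polynomial in z and hence has at least one root by the fundamental theorem of algebra. So p is surjective onto ℂ, omitting no value.

Omitted value: no value.


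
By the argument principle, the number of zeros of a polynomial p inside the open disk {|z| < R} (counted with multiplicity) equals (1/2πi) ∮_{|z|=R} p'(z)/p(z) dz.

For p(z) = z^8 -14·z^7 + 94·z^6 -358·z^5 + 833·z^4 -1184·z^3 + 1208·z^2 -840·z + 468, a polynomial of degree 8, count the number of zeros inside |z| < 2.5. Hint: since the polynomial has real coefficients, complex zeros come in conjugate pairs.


The zeros of p are: (3 + 3i), (3 - 3i), (0 + 1i), (0 - 1i), (1 + 1i), (1 - 1i), (3 + 2i), (3 - 2i).
Their magnitudes are: 4.243, 4.243, 1, 1, 1.414, 1.414, 3.606, 3.606.
Zeros with |z| < R = 2.5: (0 + 1i), (0 - 1i), (1 + 1i), (1 - 1i).
Count = 4.
By the argument principle, (1/2πi) ∮_{|z|=R} p'(z)/p(z) dz equals exactly this count.

Number of zeros inside |z| < 2.5: 4.


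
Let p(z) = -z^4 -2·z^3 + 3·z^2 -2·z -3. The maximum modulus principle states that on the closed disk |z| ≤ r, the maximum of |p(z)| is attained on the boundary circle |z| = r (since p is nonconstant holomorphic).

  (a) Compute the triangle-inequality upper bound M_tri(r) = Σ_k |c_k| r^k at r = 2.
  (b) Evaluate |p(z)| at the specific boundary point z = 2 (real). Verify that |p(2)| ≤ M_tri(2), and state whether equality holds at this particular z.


Coefficients: c_0 = -3, c_1 = -2, c_2 = 3, c_3 = -2, c_4 = -1. Radius r = 2.
Part (a). Triangle bound: M_tri(r) = Σ_k |c_k| r^k
  = |-3|·2^0 + |-2|·2^1 + |3|·2^2 + |-2|·2^3 + |-1|·2^4
  = 3 + 4 + 12 + 16 + 16 = 51.
This bounds M(r) := max_{|z|=r} |p(z)| from above; equality holds iff all terms c_k z^k can be made to align in phase at a single z on |z|=r.
Part (b). At z = 2 (real, on the circle |z| = r):
  p(2) = (-3)·2^0 + (-2)·2^1 + (3)·2^2 + (-2)·2^3 + (-1)·2^4 = -27.
  |p(2)| = 27.
Check: |p(2)| = 27 ≤ 51 = M_tri(2). ✓ Equality does not hold at z = 2 (the coefficients have mixed signs, so the terms do not all align in phase there).

M_tri(2) = 51; |p(2)| = 27; equality at z=2: no.


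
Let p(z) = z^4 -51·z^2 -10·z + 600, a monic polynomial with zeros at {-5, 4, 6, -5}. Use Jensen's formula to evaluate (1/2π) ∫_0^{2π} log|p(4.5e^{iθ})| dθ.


Zeros: -5, -5, 4, 6; r = 4.5.
Inside |z| < r: 4. Outside (|z| ≥ r): -5, -5, 6.
p(0) = 600, so log|p(0)| = log(600) = 6.3969.
Apply Jensen: I(r) = log|p(0)| + Σ_k log(r/|z_k|), summed over zeros inside |z| < r.
  log(r/|z_k|) for z_k = 4: log(4.5/4) = 0.1178
  Outside zeros (-5, -5, 6) contribute nothing to the Jensen sum.
Sum over inside zeros: 0.1178.
I(r) = log|p(0)| + (inside sum) = 6.3969 + 0.1178 = 6.5147.
Note: since some zeros are outside |z| ≤ r, the simplified n·log(r) form does NOT apply — only the inside zeros contribute.

I(r) ≈ 6.5147.


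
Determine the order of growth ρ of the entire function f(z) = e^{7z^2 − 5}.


|e^{7z^2 − 5}| = e^{Re(7·z^2) + -5} ≤ e^{7|z|^2 + -5} = e^{7r^2 + -5} on |z| = r, so ρ ≤ 2. Choosing z on |z|=r so that 7·z^2 is real positive (always possible by picking arg z appropriately) gives |f(z)| = e^{7r^2 + -5}, matching the bound. The additive constant -5 does not affect log log M(r) ~ 2·log r. Hence ρ = 2.
Therefore ρ = 2.

Order ρ = 2.


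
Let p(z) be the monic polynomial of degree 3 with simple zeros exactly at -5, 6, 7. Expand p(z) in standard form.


The polynomial is p(z) = ∏_{α ∈ S} (z − α), where S = {-5, 6, 7}.
Expanding the product yields: p(z) = z^3 -8·z^2 -23·z + 210.
The resulting polynomial has degree 3 and real coefficients as required.

p(z) = z^3 -8·z^2 -23·z + 210.


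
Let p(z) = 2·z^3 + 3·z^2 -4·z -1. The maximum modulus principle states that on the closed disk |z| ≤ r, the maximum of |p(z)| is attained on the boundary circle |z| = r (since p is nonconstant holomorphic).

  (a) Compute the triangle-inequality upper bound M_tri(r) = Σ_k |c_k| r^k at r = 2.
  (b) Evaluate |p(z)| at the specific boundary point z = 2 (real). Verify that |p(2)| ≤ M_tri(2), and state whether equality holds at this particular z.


Coefficients: c_0 = -1, c_1 = -4, c_2 = 3, c_3 = 2. Radius r = 2.
Part (a). Triangle bound: M_tri(r) = Σ_k |c_k| r^k
  = |-1|·2^0 + |-4|·2^1 + |3|·2^2 + |2|·2^3
  = 1 + 8 + 12 + 16 = 37.
This bounds M(r) := max_{|z|=r} |p(z)| from above; equality holds iff all terms c_k z^k can be made to align in phase at a single z on |z|=r.
Part (b). At z = 2 (real, on the circle |z| = r):
  p(2) = (-1)·2^0 + (-4)·2^1 + (3)·2^2 + (2)·2^3 = 19.
  |p(2)| = 19.
Check: |p(2)| = 19 ≤ 37 = M_tri(2). ✓ Equality does not hold at z = 2 (the coefficients have mixed signs, so the terms do not all align in phase there).

M_tri(2) = 37; |p(2)| = 19; equality at z=2: no.


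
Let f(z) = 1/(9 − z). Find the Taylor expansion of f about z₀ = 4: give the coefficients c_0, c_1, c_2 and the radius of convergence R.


Let w = z − z₀, so z = z₀ + w.
Then 9 − z = 9 − (z₀ + w) = (9 − z₀) − w = 5 − w.
f(z) = 1/(5 − w) = (1/(5)) · 1/(1 − w/(5)) = Σ_{n≥0} w^n / (5)^(n+1).
So c_n = 1/(5)^(n+1):
  c_0 = 1/(5)^1 = 1/5.
  c_1 = 1/(5)^2 = 1/25.
  c_2 = 1/(5)^3 = 1/125.
The series is valid for |w/d| < 1, i.e. |z − z₀| < |d|.
Radius of convergence: R = |9 − z₀| = |5| = 5 (distance from z₀ to the singularity z = 9).

c_0 = 1/5, c_1 = 1/25, c_2 = 1/125; R = 5.


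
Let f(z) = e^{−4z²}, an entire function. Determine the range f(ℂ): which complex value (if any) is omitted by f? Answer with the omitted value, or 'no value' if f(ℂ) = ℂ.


Little Picard bounds the complement of f(ℂ) to at most one point.
The exponent g(z) = −4z² is a nonconstant polynomial, hence surjective onto ℂ. So e^{g(z)} takes every value in {e^w : w ∈ ℂ} = ℂ ∖ {0}. Adding 0 shifts the range to ℂ ∖ {0}. f omits exactly 0.

Omitted value: 0.


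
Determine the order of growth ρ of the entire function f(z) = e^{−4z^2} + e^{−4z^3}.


Each summand is entire of order 2 and 3 respectively (as in the single-exponential case). The order of a sum is at most the max of the orders, so ρ ≤ 3. For the lower bound: on |z|=r choose arg z so that -4z^3 is real positive; then |e^{-4z^3}| = e^{4r^3} while |e^{-4z^2}| ≤ e^{4r^2} = o(e^{4r^3}). So |f| ≥ e^{4r^3}(1 − o(1)) and ρ ≥ 3. Hence ρ = max(2, 3) = 3.
Therefore ρ = 3.

Order ρ = 3.


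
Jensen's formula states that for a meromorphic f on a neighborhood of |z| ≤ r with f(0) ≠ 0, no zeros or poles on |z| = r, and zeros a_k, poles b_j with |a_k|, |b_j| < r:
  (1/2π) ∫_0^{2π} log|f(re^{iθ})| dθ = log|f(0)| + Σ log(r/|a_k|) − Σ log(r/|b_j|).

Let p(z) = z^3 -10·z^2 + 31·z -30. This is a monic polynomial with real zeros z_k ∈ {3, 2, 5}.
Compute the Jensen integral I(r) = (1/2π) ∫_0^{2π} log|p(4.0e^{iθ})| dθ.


Zeros: 2, 3, 5; r = 4.0.
Inside |z| < r: 2, 3. Outside (|z| ≥ r): 5.
p(0) = -30, so log|p(0)| = log(30) = 3.4012.
Apply Jensen: I(r) = log|p(0)| + Σ_k log(r/|z_k|), summed over zeros inside |z| < r.
  log(r/|z_k|) for z_k = 3: log(4.0/3) = 0.2877
  log(r/|z_k|) for z_k = 2: log(4.0/2) = 0.6931
  Outside zeros (5) contribute nothing to the Jensen sum.
Sum over inside zeros: 0.9808.
I(r) = log|p(0)| + (inside sum) = 3.4012 + 0.9808 = 4.3820.
Note: since some zeros are outside |z| ≤ r, the simplified n·log(r) form does NOT apply — only the inside zeros contribute.

I(r) ≈ 4.3820.


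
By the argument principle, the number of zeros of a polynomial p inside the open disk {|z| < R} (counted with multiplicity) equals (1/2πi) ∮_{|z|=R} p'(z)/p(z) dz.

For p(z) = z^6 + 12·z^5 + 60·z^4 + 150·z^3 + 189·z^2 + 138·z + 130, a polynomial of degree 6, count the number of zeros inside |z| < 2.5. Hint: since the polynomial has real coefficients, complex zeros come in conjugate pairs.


The zeros of p are: (-3 + 1i), (-3 - 1i), (0 + 1i), (0 - 1i), (-3 + 2i), (-3 - 2i).
Their magnitudes are: 3.162, 3.162, 1, 1, 3.606, 3.606.
Zeros with |z| < R = 2.5: (0 + 1i), (0 - 1i).
Count = 2.
By the argument principle, (1/2πi) ∮_{|z|=R} p'(z)/p(z) dz equals exactly this count.

Number of zeros inside |z| < 2.5: 2.


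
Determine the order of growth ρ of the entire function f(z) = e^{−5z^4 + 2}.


|e^{−5z^4 + 2}| = e^{Re(-5·z^4) + 2} ≤ e^{5|z|^4 + 2} = e^{5r^4 + 2} on |z| = r, so ρ ≤ 4. Choosing z on |z|=r so that -5·z^4 is real positive (always possible by picking arg z appropriately) gives |f(z)| = e^{5r^4 + 2}, matching the bound. The additive constant 2 does not affect log log M(r) ~ 4·log r. Hence ρ = 4.
Therefore ρ = 4.

Order ρ = 4.


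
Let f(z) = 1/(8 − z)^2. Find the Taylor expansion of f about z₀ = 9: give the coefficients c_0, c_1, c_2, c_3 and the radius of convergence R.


Let w = z − z₀, so z = z₀ + w.
Then 8 − z = 8 − (z₀ + w) = (8 − z₀) − w = -1 − w.
f(z) = 1/(-1 − w)^2 = (1/(-1)^2) · (1 − w/(-1))^{−2}.
By the binomial series (1−u)^{−2} = Σ_{n≥0} C(n+1, 1) u^n for |u|<1, with u = w/(-1):
  c_n = C(n+1, 1) / (-1)^(n+2).
  c_0 = 1/(-1)^2 = 1.
  c_1 = 2/(-1)^3 = -2.
  c_2 = 3/(-1)^4 = 3.
  c_3 = 4/(-1)^5 = -4.
The series is valid for |w/d| < 1, i.e. |z − z₀| < |d|.
Radius of convergence: R = |8 − z₀| = |-1| = 1 (distance from z₀ to the singularity z = 8).

c_0 = 1, c_1 = -2, c_2 = 3, c_3 = -4; R = 1.


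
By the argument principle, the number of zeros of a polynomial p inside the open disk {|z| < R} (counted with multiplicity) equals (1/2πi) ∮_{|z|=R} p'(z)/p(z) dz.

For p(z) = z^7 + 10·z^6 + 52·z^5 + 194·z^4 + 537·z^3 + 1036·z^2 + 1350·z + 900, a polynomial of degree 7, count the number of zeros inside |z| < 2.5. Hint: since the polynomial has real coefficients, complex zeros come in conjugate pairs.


The zeros of p are: -2, (-1 + 2i), (-1 - 2i), (-3 + 1i), (-3 - 1i), (0 + 3i), (0 - 3i).
Their magnitudes are: 2, 2.236, 2.236, 3.162, 3.162, 3, 3.
Zeros with |z| < R = 2.5: -2, (-1 + 2i), (-1 - 2i).
Count = 3.
By the argument principle, (1/2πi) ∮_{|z|=R} p'(z)/p(z) dz equals exactly this count.

Number of zeros inside |z| < 2.5: 3.


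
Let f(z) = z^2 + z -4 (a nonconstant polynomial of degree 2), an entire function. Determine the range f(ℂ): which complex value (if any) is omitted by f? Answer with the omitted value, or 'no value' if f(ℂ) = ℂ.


Little Picard bounds the complement of f(ℂ) to at most one point.
For every w ∈ ℂ, the equation p(z) − w = 0 is a nonconstant polynomial in z and hence has at least one root by the fundamental theorem of algebra. So p is surjective onto ℂ, omitting no value.

Omitted value: no value.


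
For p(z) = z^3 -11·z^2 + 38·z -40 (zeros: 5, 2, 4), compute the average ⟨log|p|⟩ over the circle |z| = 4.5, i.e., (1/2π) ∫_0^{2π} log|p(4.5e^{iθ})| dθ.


Zeros: 2, 4, 5; r = 4.5.
Inside |z| < r: 2, 4. Outside (|z| ≥ r): 5.
p(0) = -40, so log|p(0)| = log(40) = 3.6889.
Apply Jensen: I(r) = log|p(0)| + Σ_k log(r/|z_k|), summed over zeros inside |z| < r.
  log(r/|z_k|) for z_k = 2: log(4.5/2) = 0.8109
  log(r/|z_k|) for z_k = 4: log(4.5/4) = 0.1178
  Outside zeros (5) contribute nothing to the Jensen sum.
Sum over inside zeros: 0.9287.
I(r) = log|p(0)| + (inside sum) = 3.6889 + 0.9287 = 4.6176.
Note: since some zeros are outside |z| ≤ r, the simplified n·log(r) form does NOT apply — only the inside zeros contribute.

I(r) ≈ 4.6176.


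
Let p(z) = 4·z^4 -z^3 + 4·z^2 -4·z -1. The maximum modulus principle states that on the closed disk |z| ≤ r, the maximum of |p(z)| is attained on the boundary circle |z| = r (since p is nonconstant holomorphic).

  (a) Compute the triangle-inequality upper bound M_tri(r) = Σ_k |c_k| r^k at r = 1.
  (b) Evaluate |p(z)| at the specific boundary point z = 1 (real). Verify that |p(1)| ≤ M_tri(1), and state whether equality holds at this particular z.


Coefficients: c_0 = -1, c_1 = -4, c_2 = 4, c_3 = -1, c_4 = 4. Radius r = 1.
Part (a). Triangle bound: M_tri(r) = Σ_k |c_k| r^k
  = |-1|·1^0 + |-4|·1^1 + |4|·1^2 + |-1|·1^3 + |4|·1^4
  = 1 + 4 + 4 + 1 + 4 = 14.
This bounds M(r) := max_{|z|=r} |p(z)| from above; equality holds iff all terms c_k z^k can be made to align in phase at a single z on |z|=r.
Part (b). At z = 1 (real, on the circle |z| = r):
  p(1) = (-1)·1^0 + (-4)·1^1 + (4)·1^2 + (-1)·1^3 + (4)·1^4 = 2.
  |p(1)| = 2.
Check: |p(1)| = 2 ≤ 14 = M_tri(1). ✓ Equality does not hold at z = 1 (the coefficients have mixed signs, so the terms do not all align in phase there).

M_tri(1) = 14; |p(1)| = 2; equality at z=1: no.


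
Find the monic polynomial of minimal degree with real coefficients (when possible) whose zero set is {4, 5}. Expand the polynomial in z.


The polynomial is p(z) = ∏_{α ∈ S} (z − α), where S = {4, 5}.
Expanding the product yields: p(z) = z^2 -9·z + 20.
The resulting polynomial has degree 2 and real coefficients as required.

p(z) = z^2 -9·z + 20.


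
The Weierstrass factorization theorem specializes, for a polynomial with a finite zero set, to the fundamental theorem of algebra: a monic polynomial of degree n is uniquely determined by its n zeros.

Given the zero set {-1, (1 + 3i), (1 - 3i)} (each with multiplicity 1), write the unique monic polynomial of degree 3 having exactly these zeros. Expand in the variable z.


The polynomial is p(z) = ∏_{α ∈ S} (z − α), where S = {-1, (1 + 3i), (1 - 3i)}.
Expanding the product yields: p(z) = z^3 -z^2 + 8·z + 10.
Note conjugate pairs combine to real quadratics: (z − (1+3i))(z − (1−3i)) = z² − 2z + 10.
The resulting polynomial has degree 3 and real coefficients as required.

p(z) = z^3 -z^2 + 8·z + 10.


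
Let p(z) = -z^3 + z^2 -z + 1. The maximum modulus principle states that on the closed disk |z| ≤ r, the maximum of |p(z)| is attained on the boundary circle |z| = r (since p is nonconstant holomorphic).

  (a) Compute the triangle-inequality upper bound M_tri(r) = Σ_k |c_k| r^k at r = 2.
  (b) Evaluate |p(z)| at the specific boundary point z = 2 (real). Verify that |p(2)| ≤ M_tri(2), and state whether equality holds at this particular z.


Coefficients: c_0 = 1, c_1 = -1, c_2 = 1, c_3 = -1. Radius r = 2.
Part (a). Triangle bound: M_tri(r) = Σ_k |c_k| r^k
  = |1|·2^0 + |-1|·2^1 + |1|·2^2 + |-1|·2^3
  = 1 + 2 + 4 + 8 = 15.
This bounds M(r) := max_{|z|=r} |p(z)| from above; equality holds iff all terms c_k z^k can be made to align in phase at a single z on |z|=r.
Part (b). At z = 2 (real, on the circle |z| = r):
  p(2) = (1)·2^0 + (-1)·2^1 + (1)·2^2 + (-1)·2^3 = -5.
  |p(2)| = 5.
Check: |p(2)| = 5 ≤ 15 = M_tri(2). ✓ Equality does not hold at z = 2 (the coefficients have mixed signs, so the terms do not all align in phase there).

M_tri(2) = 15; |p(2)| = 5; equality at z=2: no.


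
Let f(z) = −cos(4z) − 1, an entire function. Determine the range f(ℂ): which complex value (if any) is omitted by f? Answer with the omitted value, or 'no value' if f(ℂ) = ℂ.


Little Picard bounds the complement of f(ℂ) to at most one point.
cos is entire and surjective onto ℂ: for every w ∈ ℂ, cos(ζ) = w has a solution ζ ∈ ℂ (e.g., via the complex inverse arccos). With ζ = 4z this gives z = ζ/(4). Then -1·cos(4z) takes every value in -1·ℂ = ℂ, and adding -1 is a bijection of ℂ. So f is surjective and omits no value. (Note: only on the real line is cos bounded by [−1, 1].)

Omitted value: no value.


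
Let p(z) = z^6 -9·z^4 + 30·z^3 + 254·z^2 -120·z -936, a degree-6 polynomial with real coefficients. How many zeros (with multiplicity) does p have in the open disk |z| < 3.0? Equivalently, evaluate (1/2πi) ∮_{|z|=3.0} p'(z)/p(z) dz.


The zeros of p are: 2, (-3 + 2i), (-3 - 2i), (3 + 3i), (3 - 3i), -2.
Their magnitudes are: 2, 3.606, 3.606, 4.243, 4.243, 2.
Zeros with |z| < R = 3.0: 2, -2.
Count = 2.
By the argument principle, (1/2πi) ∮_{|z|=R} p'(z)/p(z) dz equals exactly this count.

Number of zeros inside |z| < 3.0: 2.


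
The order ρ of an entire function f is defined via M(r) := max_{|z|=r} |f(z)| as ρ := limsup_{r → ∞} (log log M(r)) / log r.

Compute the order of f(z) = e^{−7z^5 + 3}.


|e^{−7z^5 + 3}| = e^{Re(-7·z^5) + 3} ≤ e^{7|z|^5 + 3} = e^{7r^5 + 3} on |z| = r, so ρ ≤ 5. Choosing z on |z|=r so that -7·z^5 is real positive (always possible by picking arg z appropriately) gives |f(z)| = e^{7r^5 + 3}, matching the bound. The additive constant 3 does not affect log log M(r) ~ 5·log r. Hence ρ = 5.
Therefore ρ = 5.

Order ρ = 5.


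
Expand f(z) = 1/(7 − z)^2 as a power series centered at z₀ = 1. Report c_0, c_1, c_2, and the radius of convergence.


Let w = z − z₀, so z = z₀ + w.
Then 7 − z = 7 − (z₀ + w) = (7 − z₀) − w = 6 − w.
f(z) = 1/(6 − w)^2 = (1/(6)^2) · (1 − w/(6))^{−2}.
By the binomial series (1−u)^{−2} = Σ_{n≥0} C(n+1, 1) u^n for |u|<1, with u = w/(6):
  c_n = C(n+1, 1) / (6)^(n+2).
  c_0 = 1/(6)^2 = 1/36.
  c_1 = 2/(6)^3 = 1/108.
  c_2 = 3/(6)^4 = 1/432.
The series is valid for |w/d| < 1, i.e. |z − z₀| < |d|.
Radius of convergence: R = |7 − z₀| = |6| = 6 (distance from z₀ to the singularity z = 7).

c_0 = 1/36, c_1 = 1/108, c_2 = 1/432; R = 6.


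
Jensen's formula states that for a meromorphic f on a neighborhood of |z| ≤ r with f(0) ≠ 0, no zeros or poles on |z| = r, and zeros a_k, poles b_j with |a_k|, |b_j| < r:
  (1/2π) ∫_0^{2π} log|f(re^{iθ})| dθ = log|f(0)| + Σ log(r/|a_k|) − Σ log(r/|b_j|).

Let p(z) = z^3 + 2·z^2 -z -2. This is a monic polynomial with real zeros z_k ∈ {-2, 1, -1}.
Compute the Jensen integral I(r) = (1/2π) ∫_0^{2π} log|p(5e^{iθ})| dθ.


Zeros: -2, -1, 1; r = 5.
Inside |z| < r: -2, -1, 1. Outside (|z| ≥ r): ∅.
p(0) = -2, so log|p(0)| = log(2) = 0.6931.
Apply Jensen: I(r) = log|p(0)| + Σ_k log(r/|z_k|), summed over zeros inside |z| < r.
  log(r/|z_k|) for z_k = -2: log(5/2) = 0.9163
  log(r/|z_k|) for z_k = 1: log(5/1) = 1.6094
  log(r/|z_k|) for z_k = -1: log(5/1) = 1.6094
Sum over inside zeros: 4.1352.
I(r) = log|p(0)| + (inside sum) = 0.6931 + 4.1352 = 4.8283.
Closed form (all zeros inside, monic): I(r) = n·log(r) = 3·log(5) = 4.8283. ✓

I(r) ≈ 4.8283.


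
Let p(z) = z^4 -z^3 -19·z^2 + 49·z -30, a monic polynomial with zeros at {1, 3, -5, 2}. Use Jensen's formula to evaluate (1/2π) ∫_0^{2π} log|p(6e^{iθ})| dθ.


Zeros: -5, 1, 2, 3; r = 6.
Inside |z| < r: -5, 1, 2, 3. Outside (|z| ≥ r): ∅.
p(0) = -30, so log|p(0)| = log(30) = 3.4012.
Apply Jensen: I(r) = log|p(0)| + Σ_k log(r/|z_k|), summed over zeros inside |z| < r.
  log(r/|z_k|) for z_k = 1: log(6/1) = 1.7918
  log(r/|z_k|) for z_k = 3: log(6/3) = 0.6931
  log(r/|z_k|) for z_k = -5: log(6/5) = 0.1823
  log(r/|z_k|) for z_k = 2: log(6/2) = 1.0986
Sum over inside zeros: 3.7658.
I(r) = log|p(0)| + (inside sum) = 3.4012 + 3.7658 = 7.1670.
Closed form (all zeros inside, monic): I(r) = n·log(r) = 4·log(6) = 7.1670. ✓

I(r) ≈ 7.1670.


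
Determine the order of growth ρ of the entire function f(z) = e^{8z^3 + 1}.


|e^{8z^3 + 1}| = e^{Re(8·z^3) + 1} ≤ e^{8|z|^3 + 1} = e^{8r^3 + 1} on |z| = r, so ρ ≤ 3. Choosing z on |z|=r so that 8·z^3 is real positive (always possible by picking arg z appropriately) gives |f(z)| = e^{8r^3 + 1}, matching the bound. The additive constant 1 does not affect log log M(r) ~ 3·log r. Hence ρ = 3.
Therefore ρ = 3.

Order ρ = 3.


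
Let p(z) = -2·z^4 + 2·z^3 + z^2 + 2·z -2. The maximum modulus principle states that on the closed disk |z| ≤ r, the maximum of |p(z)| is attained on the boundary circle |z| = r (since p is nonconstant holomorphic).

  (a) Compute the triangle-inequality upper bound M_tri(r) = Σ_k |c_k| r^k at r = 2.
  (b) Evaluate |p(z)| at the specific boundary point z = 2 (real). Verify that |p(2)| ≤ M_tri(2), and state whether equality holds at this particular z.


Coefficients: c_0 = -2, c_1 = 2, c_2 = 1, c_3 = 2, c_4 = -2. Radius r = 2.
Part (a). Triangle bound: M_tri(r) = Σ_k |c_k| r^k
  = |-2|·2^0 + |2|·2^1 + |1|·2^2 + |2|·2^3 + |-2|·2^4
  = 2 + 4 + 4 + 16 + 32 = 58.
This bounds M(r) := max_{|z|=r} |p(z)| from above; equality holds iff all terms c_k z^k can be made to align in phase at a single z on |z|=r.
Part (b). At z = 2 (real, on the circle |z| = r):
  p(2) = (-2)·2^0 + (2)·2^1 + (1)·2^2 + (2)·2^3 + (-2)·2^4 = -10.
  |p(2)| = 10.
Check: |p(2)| = 10 ≤ 58 = M_tri(2). ✓ Equality does not hold at z = 2 (the coefficients have mixed signs, so the terms do not all align in phase there).

M_tri(2) = 58; |p(2)| = 10; equality at z=2: no.


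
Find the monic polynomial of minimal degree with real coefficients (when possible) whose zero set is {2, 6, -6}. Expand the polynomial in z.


The polynomial is p(z) = ∏_{α ∈ S} (z − α), where S = {2, 6, -6}.
Expanding the product yields: p(z) = z^3 -2·z^2 -36·z + 72.
The resulting polynomial has degree 3 and real coefficients as required.

p(z) = z^3 -2·z^2 -36·z + 72.


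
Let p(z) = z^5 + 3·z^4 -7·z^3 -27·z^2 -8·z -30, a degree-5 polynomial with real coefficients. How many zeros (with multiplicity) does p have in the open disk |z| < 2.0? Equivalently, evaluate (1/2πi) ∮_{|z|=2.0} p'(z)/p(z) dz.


The zeros of p are: (0 + 1i), (0 - 1i), (-3 + 1i), (-3 - 1i), 3.
Their magnitudes are: 1, 1, 3.162, 3.162, 3.
Zeros with |z| < R = 2.0: (0 + 1i), (0 - 1i).
Count = 2.
By the argument principle, (1/2πi) ∮_{|z|=R} p'(z)/p(z) dz equals exactly this count.

Number of zeros inside |z| < 2.0: 2.


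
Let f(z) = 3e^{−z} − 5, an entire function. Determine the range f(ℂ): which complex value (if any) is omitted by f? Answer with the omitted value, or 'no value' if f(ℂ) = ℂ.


Little Picard bounds the complement of f(ℂ) to at most one point.
e^{−z} is never zero on ℂ, so 3·e^{−z} takes every value in ℂ ∖ {0}. Adding -5 shifts the range to ℂ ∖ {-5}. Thus f omits exactly the value -5.

Omitted value: -5.


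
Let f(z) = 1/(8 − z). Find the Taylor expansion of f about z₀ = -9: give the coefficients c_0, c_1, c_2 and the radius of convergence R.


Let w = z − z₀, so z = z₀ + w.
Then 8 − z = 8 − (z₀ + w) = (8 − z₀) − w = 17 − w.
f(z) = 1/(17 − w) = (1/(17)) · 1/(1 − w/(17)) = Σ_{n≥0} w^n / (17)^(n+1).
So c_n = 1/(17)^(n+1):
  c_0 = 1/(17)^1 = 1/17.
  c_1 = 1/(17)^2 = 1/289.
  c_2 = 1/(17)^3 = 1/4913.
The series is valid for |w/d| < 1, i.e. |z − z₀| < |d|.
Radius of convergence: R = |8 − z₀| = |17| = 17 (distance from z₀ to the singularity z = 8).

c_0 = 1/17, c_1 = 1/289, c_2 = 1/4913; R = 17.


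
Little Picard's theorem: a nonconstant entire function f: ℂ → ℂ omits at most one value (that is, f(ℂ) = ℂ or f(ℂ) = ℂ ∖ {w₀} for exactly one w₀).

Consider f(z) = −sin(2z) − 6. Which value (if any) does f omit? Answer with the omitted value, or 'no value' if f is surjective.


Little Picard bounds the complement of f(ℂ) to at most one point.
sin is entire and surjective onto ℂ: for every w ∈ ℂ, sin(ζ) = w has a solution ζ ∈ ℂ (e.g., via the complex inverse arcsin). With ζ = 2z this gives z = ζ/(2). Then -1·sin(2z) takes every value in -1·ℂ = ℂ, and adding -6 is a bijection of ℂ. So f is surjective and omits no value. (Note: only on the real line is sin bounded by [−1, 1].)

Omitted value: no value.


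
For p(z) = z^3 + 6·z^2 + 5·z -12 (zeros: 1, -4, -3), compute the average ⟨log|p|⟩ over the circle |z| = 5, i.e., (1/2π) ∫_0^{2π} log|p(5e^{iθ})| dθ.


Zeros: -4, -3, 1; r = 5.
Inside |z| < r: -4, -3, 1. Outside (|z| ≥ r): ∅.
p(0) = -12, so log|p(0)| = log(12) = 2.4849.
Apply Jensen: I(r) = log|p(0)| + Σ_k log(r/|z_k|), summed over zeros inside |z| < r.
  log(r/|z_k|) for z_k = 1: log(5/1) = 1.6094
  log(r/|z_k|) for z_k = -4: log(5/4) = 0.2231
  log(r/|z_k|) for z_k = -3: log(5/3) = 0.5108
Sum over inside zeros: 2.3434.
I(r) = log|p(0)| + (inside sum) = 2.4849 + 2.3434 = 4.8283.
Closed form (all zeros inside, monic): I(r) = n·log(r) = 3·log(5) = 4.8283. ✓

I(r) ≈ 4.8283.


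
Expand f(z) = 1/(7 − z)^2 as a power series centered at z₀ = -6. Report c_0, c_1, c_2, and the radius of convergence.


Let w = z − z₀, so z = z₀ + w.
Then 7 − z = 7 − (z₀ + w) = (7 − z₀) − w = 13 − w.
f(z) = 1/(13 − w)^2 = (1/(13)^2) · (1 − w/(13))^{−2}.
By the binomial series (1−u)^{−2} = Σ_{n≥0} C(n+1, 1) u^n for |u|<1, with u = w/(13):
  c_n = C(n+1, 1) / (13)^(n+2).
  c_0 = 1/(13)^2 = 1/169.
  c_1 = 2/(13)^3 = 2/2197.
  c_2 = 3/(13)^4 = 3/28561.
The series is valid for |w/d| < 1, i.e. |z − z₀| < |d|.
Radius of convergence: R = |7 − z₀| = |13| = 13 (distance from z₀ to the singularity z = 7).

c_0 = 1/169, c_1 = 2/2197, c_2 = 3/28561; R = 13.


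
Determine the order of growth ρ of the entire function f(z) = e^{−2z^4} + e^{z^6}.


Each summand is entire of order 4 and 6 respectively (as in the single-exponential case). The order of a sum is at most the max of the orders, so ρ ≤ 6. For the lower bound: on |z|=r choose arg z so that 1z^6 is real positive; then |e^{1z^6}| = e^{1r^6} while |e^{-2z^4}| ≤ e^{2r^4} = o(e^{1r^6}). So |f| ≥ e^{1r^6}(1 − o(1)) and ρ ≥ 6. Hence ρ = max(4, 6) = 6.
Therefore ρ = 6.

Order ρ = 6.


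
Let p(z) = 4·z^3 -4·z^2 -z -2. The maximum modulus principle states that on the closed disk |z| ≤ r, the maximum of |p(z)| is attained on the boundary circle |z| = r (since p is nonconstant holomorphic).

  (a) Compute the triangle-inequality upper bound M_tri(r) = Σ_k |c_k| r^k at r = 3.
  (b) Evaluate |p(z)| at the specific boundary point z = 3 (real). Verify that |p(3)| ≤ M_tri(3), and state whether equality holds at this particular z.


Coefficients: c_0 = -2, c_1 = -1, c_2 = -4, c_3 = 4. Radius r = 3.
Part (a). Triangle bound: M_tri(r) = Σ_k |c_k| r^k
  = |-2|·3^0 + |-1|·3^1 + |-4|·3^2 + |4|·3^3
  = 2 + 3 + 36 + 108 = 149.
This bounds M(r) := max_{|z|=r} |p(z)| from above; equality holds iff all terms c_k z^k can be made to align in phase at a single z on |z|=r.
Part (b). At z = 3 (real, on the circle |z| = r):
  p(3) = (-2)·3^0 + (-1)·3^1 + (-4)·3^2 + (4)·3^3 = 67.
  |p(3)| = 67.
Check: |p(3)| = 67 ≤ 149 = M_tri(3). ✓ Equality does not hold at z = 3 (the coefficients have mixed signs, so the terms do not all align in phase there).

M_tri(3) = 149; |p(3)| = 67; equality at z=3: no.


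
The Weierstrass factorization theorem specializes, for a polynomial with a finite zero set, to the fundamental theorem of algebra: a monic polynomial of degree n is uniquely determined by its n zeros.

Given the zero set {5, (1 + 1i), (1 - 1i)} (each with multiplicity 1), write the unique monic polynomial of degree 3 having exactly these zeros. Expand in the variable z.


The polynomial is p(z) = ∏_{α ∈ S} (z − α), where S = {5, (1 + 1i), (1 - 1i)}.
Expanding the product yields: p(z) = z^3 -7·z^2 + 12·z -10.
Note conjugate pairs combine to real quadratics: (z − (1+1i))(z − (1−1i)) = z² − 2z + 2.
The resulting polynomial has degree 3 and real coefficients as required.

p(z) = z^3 -7·z^2 + 12·z -10.


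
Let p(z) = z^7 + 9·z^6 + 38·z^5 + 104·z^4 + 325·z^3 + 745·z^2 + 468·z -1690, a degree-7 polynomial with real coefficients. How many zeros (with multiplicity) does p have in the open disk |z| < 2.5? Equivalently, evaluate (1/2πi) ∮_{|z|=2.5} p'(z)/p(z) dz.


The zeros of p are: (1 + 3i), (1 - 3i), 1, (-3 + 2i), (-3 - 2i), (-3 + 2i), (-3 - 2i).
Their magnitudes are: 3.162, 3.162, 1, 3.606, 3.606, 3.606, 3.606.
Zeros with |z| < R = 2.5: 1.
Count = 1.
By the argument principle, (1/2πi) ∮_{|z|=R} p'(z)/p(z) dz equals exactly this count.

Number of zeros inside |z| < 2.5: 1.


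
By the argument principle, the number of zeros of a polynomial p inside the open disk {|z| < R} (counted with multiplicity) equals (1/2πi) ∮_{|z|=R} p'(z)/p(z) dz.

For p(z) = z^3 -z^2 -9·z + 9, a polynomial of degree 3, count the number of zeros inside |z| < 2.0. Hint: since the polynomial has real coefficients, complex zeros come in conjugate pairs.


The zeros of p are: -3, 1, 3.
Their magnitudes are: 3, 1, 3.
Zeros with |z| < R = 2.0: 1.
Count = 1.
By the argument principle, (1/2πi) ∮_{|z|=R} p'(z)/p(z) dz equals exactly this count.

Number of zeros inside |z| < 2.0: 1.


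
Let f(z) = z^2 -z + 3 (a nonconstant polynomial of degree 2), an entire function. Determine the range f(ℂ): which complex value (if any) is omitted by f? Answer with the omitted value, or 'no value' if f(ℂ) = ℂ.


Little Picard bounds the complement of f(ℂ) to at most one point.
For every w ∈ ℂ, the equation p(z) − w = 0 is a nonconstant polynomial in z and hence has at least one root by the fundamental theorem of algebra. So p is surjective onto ℂ, omitting no value.

Omitted value: no value.


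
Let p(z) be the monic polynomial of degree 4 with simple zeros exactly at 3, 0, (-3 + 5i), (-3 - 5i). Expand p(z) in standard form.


The polynomial is p(z) = ∏_{α ∈ S} (z − α), where S = {3, 0, (-3 + 5i), (-3 - 5i)}.
Expanding the product yields: p(z) = z^4 + 3·z^3 + 16·z^2 -102·z.
Note conjugate pairs combine to real quadratics: (z − (-3+5i))(z − (-3−5i)) = z² + 6z + 34.
The resulting polynomial has degree 4 and real coefficients as required.

p(z) = z^4 + 3·z^3 + 16·z^2 -102·z.


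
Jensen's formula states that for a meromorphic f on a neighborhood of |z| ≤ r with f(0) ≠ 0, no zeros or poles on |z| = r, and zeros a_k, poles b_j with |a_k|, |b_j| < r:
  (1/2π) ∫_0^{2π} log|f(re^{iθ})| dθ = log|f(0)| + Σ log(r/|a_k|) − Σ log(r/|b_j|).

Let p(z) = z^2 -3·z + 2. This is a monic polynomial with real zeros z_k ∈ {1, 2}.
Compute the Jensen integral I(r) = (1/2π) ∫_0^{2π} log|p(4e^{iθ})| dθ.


Zeros: 1, 2; r = 4.
Inside |z| < r: 1, 2. Outside (|z| ≥ r): ∅.
p(0) = 2, so log|p(0)| = log(2) = 0.6931.
Apply Jensen: I(r) = log|p(0)| + Σ_k log(r/|z_k|), summed over zeros inside |z| < r.
  log(r/|z_k|) for z_k = 1: log(4/1) = 1.3863
  log(r/|z_k|) for z_k = 2: log(4/2) = 0.6931
Sum over inside zeros: 2.0794.
I(r) = log|p(0)| + (inside sum) = 0.6931 + 2.0794 = 2.7726.
Closed form (all zeros inside, monic): I(r) = n·log(r) = 2·log(4) = 2.7726. ✓

I(r) ≈ 2.7726.


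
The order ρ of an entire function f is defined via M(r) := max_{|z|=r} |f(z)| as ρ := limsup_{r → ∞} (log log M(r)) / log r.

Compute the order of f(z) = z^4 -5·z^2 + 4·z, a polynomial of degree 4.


|f(z)| ≤ Σ|c_k|·r^k = O(r^4) as r → ∞. Polynomial growth is O(e^{r^ε}) for every ε > 0 (since r^4/e^{r^ε} → 0), so ρ ≤ ε for all ε > 0, i.e. ρ = 0. Every nonconstant polynomial has order 0.
Therefore ρ = 0.

Order ρ = 0.


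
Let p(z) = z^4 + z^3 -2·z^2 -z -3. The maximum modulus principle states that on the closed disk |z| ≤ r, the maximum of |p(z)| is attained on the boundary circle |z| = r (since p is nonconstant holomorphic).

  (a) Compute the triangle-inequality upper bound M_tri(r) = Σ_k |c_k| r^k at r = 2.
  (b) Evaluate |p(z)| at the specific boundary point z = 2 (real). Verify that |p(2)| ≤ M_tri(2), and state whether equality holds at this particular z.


Coefficients: c_0 = -3, c_1 = -1, c_2 = -2, c_3 = 1, c_4 = 1. Radius r = 2.
Part (a). Triangle bound: M_tri(r) = Σ_k |c_k| r^k
  = |-3|·2^0 + |-1|·2^1 + |-2|·2^2 + |1|·2^3 + |1|·2^4
  = 3 + 2 + 8 + 8 + 16 = 37.
This bounds M(r) := max_{|z|=r} |p(z)| from above; equality holds iff all terms c_k z^k can be made to align in phase at a single z on |z|=r.
Part (b). At z = 2 (real, on the circle |z| = r):
  p(2) = (-3)·2^0 + (-1)·2^1 + (-2)·2^2 + (1)·2^3 + (1)·2^4 = 11.
  |p(2)| = 11.
Check: |p(2)| = 11 ≤ 37 = M_tri(2). ✓ Equality does not hold at z = 2 (the coefficients have mixed signs, so the terms do not all align in phase there).

M_tri(2) = 37; |p(2)| = 11; equality at z=2: no.


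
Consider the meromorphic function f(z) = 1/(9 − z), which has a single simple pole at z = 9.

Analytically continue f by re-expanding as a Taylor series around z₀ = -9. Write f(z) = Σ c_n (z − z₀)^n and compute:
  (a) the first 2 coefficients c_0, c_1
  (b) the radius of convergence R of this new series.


Let w = z − z₀, so z = z₀ + w.
Then 9 − z = 9 − (z₀ + w) = (9 − z₀) − w = 18 − w.
f(z) = 1/(18 − w) = (1/(18)) · 1/(1 − w/(18)) = Σ_{n≥0} w^n / (18)^(n+1).
So c_n = 1/(18)^(n+1):
  c_0 = 1/(18)^1 = 1/18.
  c_1 = 1/(18)^2 = 1/324.
The series is valid for |w/d| < 1, i.e. |z − z₀| < |d|.
Radius of convergence: R = |9 − z₀| = |18| = 18 (distance from z₀ to the singularity z = 9).

c_0 = 1/18, c_1 = 1/324; R = 18.


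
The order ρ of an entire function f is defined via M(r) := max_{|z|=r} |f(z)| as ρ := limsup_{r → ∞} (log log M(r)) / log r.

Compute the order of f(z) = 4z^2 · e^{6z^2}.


M(r) = max_{|z|=r} |4|·|z|^2·|e^{6z^2}| = 4·r^2 · e^{6r^2} (the factors attain their maxima compatibly on |z|=r). Then log M(r) = log 4 + 2·log r + 6r^2, dominated by the last term, so log log M(r) ~ 2·log r. The polynomial factor 4z^2 contributes only a log r term and does not affect the order. ρ = 2.
Therefore ρ = 2.

Order ρ = 2.


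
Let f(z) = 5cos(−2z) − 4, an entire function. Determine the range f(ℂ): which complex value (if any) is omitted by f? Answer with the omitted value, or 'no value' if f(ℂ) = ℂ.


Little Picard bounds the complement of f(ℂ) to at most one point.
cos is entire and surjective onto ℂ: for every w ∈ ℂ, cos(ζ) = w has a solution ζ ∈ ℂ (e.g., via the complex inverse arccos). With ζ = −2z this gives z = ζ/(-2). Then 5·cos(−2z) takes every value in 5·ℂ = ℂ, and adding -4 is a bijection of ℂ. So f is surjective and omits no value. (Note: only on the real line is cos bounded by [−1, 1].)

Omitted value: no value.


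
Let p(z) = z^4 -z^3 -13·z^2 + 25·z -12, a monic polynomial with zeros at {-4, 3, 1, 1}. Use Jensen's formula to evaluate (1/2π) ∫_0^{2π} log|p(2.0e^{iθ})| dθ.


Zeros: -4, 1, 1, 3; r = 2.0.
Inside |z| < r: 1, 1. Outside (|z| ≥ r): -4, 3.
p(0) = -12, so log|p(0)| = log(12) = 2.4849.
Apply Jensen: I(r) = log|p(0)| + Σ_k log(r/|z_k|), summed over zeros inside |z| < r.
  log(r/|z_k|) for z_k = 1: log(2.0/1) = 0.6931
  log(r/|z_k|) for z_k = 1: log(2.0/1) = 0.6931
  Outside zeros (-4, 3) contribute nothing to the Jensen sum.
Sum over inside zeros: 1.3863.
I(r) = log|p(0)| + (inside sum) = 2.4849 + 1.3863 = 3.8712.
Note: since some zeros are outside |z| ≤ r, the simplified n·log(r) form does NOT apply — only the inside zeros contribute.

I(r) ≈ 3.8712.


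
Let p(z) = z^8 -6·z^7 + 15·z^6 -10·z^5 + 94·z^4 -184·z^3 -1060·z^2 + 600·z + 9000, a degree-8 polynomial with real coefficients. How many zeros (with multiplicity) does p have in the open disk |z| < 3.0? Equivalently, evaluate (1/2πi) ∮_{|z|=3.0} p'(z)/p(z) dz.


The zeros of p are: (-2 + 1i), (-2 - 1i), (3 + 1i), (3 - 1i), (-1 + 3i), (-1 - 3i), (3 + 3i), (3 - 3i).
Their magnitudes are: 2.236, 2.236, 3.162, 3.162, 3.162, 3.162, 4.243, 4.243.
Zeros with |z| < R = 3.0: (-2 + 1i), (-2 - 1i).
Count = 2.
By the argument principle, (1/2πi) ∮_{|z|=R} p'(z)/p(z) dz equals exactly this count.

Number of zeros inside |z| < 3.0: 2.
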